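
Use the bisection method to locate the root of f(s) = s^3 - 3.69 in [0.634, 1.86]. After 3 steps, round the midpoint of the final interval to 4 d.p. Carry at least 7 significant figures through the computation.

1.4769

f(0.634000) = -3.435160, f(1.860000) = 2.744856 (opposite signs)
step 1: m = 1.247000, f(m) = -1.750904 < 0 → root in [1.247000, 1.860000]
step 2: m = 1.553500, f(m) = 0.059158 > 0 → root in [1.247000, 1.553500]
step 3: m = 1.400250, f(m) = -0.944530 < 0 → root in [1.400250, 1.553500]
Midpoint of [1.400250, 1.553500] = 1.476875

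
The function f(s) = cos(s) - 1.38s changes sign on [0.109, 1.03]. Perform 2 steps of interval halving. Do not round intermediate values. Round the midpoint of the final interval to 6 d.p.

0.684625

f(0.109000) = 0.843645, f(1.030000) = -0.906581 (opposite signs)
step 1: m = 0.569500, f(m) = 0.056261 > 0 → root in [0.569500, 1.030000]
step 2: m = 0.799750, f(m) = -0.406769 < 0 → root in [0.569500, 0.799750]
Midpoint of [0.569500, 0.799750] = 0.684625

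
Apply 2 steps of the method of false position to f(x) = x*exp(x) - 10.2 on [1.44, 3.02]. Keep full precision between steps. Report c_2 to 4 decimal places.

f(1.440000) = -4.122198, f(3.020000) = 51.683701
step 1: c = 1.556709, f(c) = -2.816235 < 0 → new bracket [1.556709, 3.020000]
step 2: c = 1.632324, f(c) = -1.849444 < 0 → new bracket [1.632324, 3.020000]

1.6323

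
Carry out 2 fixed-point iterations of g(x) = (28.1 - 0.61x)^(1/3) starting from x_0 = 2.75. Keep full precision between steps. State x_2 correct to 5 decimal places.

x_1 = g(2.750000) = 2.978457
x_2 = g(2.978457) = 2.973211

2.97321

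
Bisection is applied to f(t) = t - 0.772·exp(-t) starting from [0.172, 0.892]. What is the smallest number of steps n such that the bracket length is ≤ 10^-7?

Initial width b − a = 0.892 − 0.172 = 0.720000.
After n steps the width is (b−a)/2^n; need (b−a)/2^n ≤ 10^-7.
So n ≥ log₂(0.720000/10^-7) = log₂(7200000.0000) ≈ 22.7796.
Hence n = 23.

23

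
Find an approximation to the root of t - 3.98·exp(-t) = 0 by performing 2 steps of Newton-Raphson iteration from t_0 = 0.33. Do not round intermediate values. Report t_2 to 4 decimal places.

Newton update: t ← t − f(t)/f'(t).
f'(t) = 1 + 3.98·exp(-t)
t_0 = 0.330000: f = -2.531316, f' = 3.861316 → t_1 = 0.330000 - (-2.531316)/(3.861316) = 0.985558
t_1 = 0.985558: f = -0.499901, f' = 2.485459 → t_2 = 0.985558 - (-0.499901)/(2.485459) = 1.186688

1.1867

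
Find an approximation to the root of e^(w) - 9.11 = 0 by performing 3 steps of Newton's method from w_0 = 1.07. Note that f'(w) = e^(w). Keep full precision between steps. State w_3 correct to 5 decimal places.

w_0 = 1.070000: f = -6.194621, f' = 2.915379 → w_1 = 1.070000 - (-6.194621)/(2.915379) = 3.194808
w_1 = 3.194808: f = 15.295477, f' = 24.405477 → w_2 = 3.194808 - (15.295477)/(24.405477) = 2.568084
w_2 = 2.568084: f = 3.930820, f' = 13.040820 → w_3 = 2.568084 - (3.930820)/(13.040820) = 2.266660

2.26666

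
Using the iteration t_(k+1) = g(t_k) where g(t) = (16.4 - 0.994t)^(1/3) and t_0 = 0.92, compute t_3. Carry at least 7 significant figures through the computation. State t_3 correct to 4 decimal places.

2.4106

t_1 = g(0.920000) = 2.492539
t_2 = g(2.492539) = 2.405682
t_3 = g(2.405682) = 2.410644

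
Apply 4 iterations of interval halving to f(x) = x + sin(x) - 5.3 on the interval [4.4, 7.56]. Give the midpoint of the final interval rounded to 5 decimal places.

5.68375

f(4.400000) = -1.851602, f(7.560000) = 3.217098 (opposite signs)
step 1: m = 5.980000, f(m) = 0.381438 > 0 → root in [4.400000, 5.980000]
step 2: m = 5.190000, f(m) = -0.998096 < 0 → root in [5.190000, 5.980000]
step 3: m = 5.585000, f(m) = -0.357829 < 0 → root in [5.585000, 5.980000]
step 4: m = 5.782500, f(m) = 0.002473 > 0 → root in [5.585000, 5.782500]
Midpoint of [5.585000, 5.782500] = 5.683750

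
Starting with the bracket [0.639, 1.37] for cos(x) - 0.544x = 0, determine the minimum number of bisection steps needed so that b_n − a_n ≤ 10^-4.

Initial width b − a = 1.37 − 0.639 = 0.731000.
After n steps the width is (b−a)/2^n; need (b−a)/2^n ≤ 10^-4.
So n ≥ log₂(0.731000/10^-4) = log₂(7310.0000) ≈ 12.8357.
Hence n = 13.

13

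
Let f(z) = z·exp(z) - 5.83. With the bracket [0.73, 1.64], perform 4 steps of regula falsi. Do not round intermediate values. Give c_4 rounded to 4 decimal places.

False-position update: c = (a·f(b) − b·f(a))/(f(b) − f(a)); replace the endpoint whose sign matches f(c).
f(0.730000) = -4.315191, f(1.640000) = 2.624478
step 1: c = 1.295852, f(c) = -1.094819 < 0 → new bracket [1.295852, 1.640000]
step 2: c = 1.397156, f(c) = -0.180345 < 0 → new bracket [1.397156, 1.640000]
step 3: c = 1.412770, f(c) = -0.027303 < 0 → new bracket [1.412770, 1.640000]
step 4: c = 1.415110, f(c) = -0.004079 < 0 → new bracket [1.415110, 1.640000]

1.4151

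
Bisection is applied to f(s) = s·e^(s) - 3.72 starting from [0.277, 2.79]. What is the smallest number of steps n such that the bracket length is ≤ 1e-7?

25

Initial width b − a = 2.79 − 0.277 = 2.513000.
After n steps the width is (b−a)/2^n; need (b−a)/2^n ≤ 1e-7.
So n ≥ log₂(2.513000/1e-7) = log₂(25130000.0000) ≈ 24.5829.
Hence n = 25.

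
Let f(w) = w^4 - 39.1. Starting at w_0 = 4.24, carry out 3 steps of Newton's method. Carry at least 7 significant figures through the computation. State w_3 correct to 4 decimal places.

Newton update: w ← w − f(w)/f'(w).
f'(w) = 4w^3
w_0 = 4.240000: f = 284.094102, f' = 304.900096 → w_1 = 4.240000 - (284.094102)/(304.900096) = 3.308239
w_1 = 3.308239: f = 80.680843, f' = 144.827327 → w_2 = 3.308239 - (80.680843)/(144.827327) = 2.751156
w_2 = 2.751156: f = 18.187608, f' = 83.292426 → w_3 = 2.751156 - (18.187608)/(83.292426) = 2.532797

2.5328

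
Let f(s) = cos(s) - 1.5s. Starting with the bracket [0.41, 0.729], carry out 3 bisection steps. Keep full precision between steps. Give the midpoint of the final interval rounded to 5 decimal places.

0.54956

f(0.410000) = 0.302121, f(0.729000) = -0.347659 (opposite signs)
step 1: m = 0.569500, f(m) = -0.012079 < 0 → root in [0.410000, 0.569500]
step 2: m = 0.489750, f(m) = 0.147825 > 0 → root in [0.489750, 0.569500]
step 3: m = 0.529625, f(m) = 0.068559 > 0 → root in [0.529625, 0.569500]
Midpoint of [0.529625, 0.569500] = 0.549562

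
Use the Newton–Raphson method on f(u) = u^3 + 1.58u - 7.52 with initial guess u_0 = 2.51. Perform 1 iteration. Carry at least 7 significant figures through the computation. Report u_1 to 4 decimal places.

f'(u) = 3u^2 + 1.58
u_0 = 2.510000: f = 12.259051, f' = 20.480300 → u_1 = 2.510000 - (12.259051)/(20.480300) = 1.911422

1.9114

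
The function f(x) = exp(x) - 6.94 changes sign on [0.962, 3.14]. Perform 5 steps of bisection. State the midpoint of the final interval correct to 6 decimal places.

f(0.962000) = -4.323075, f(3.140000) = 16.163867 (opposite signs)
step 1: m = 2.051000, f(m) = 0.835673 > 0 → root in [0.962000, 2.051000]
step 2: m = 1.506500, f(m) = -2.429085 < 0 → root in [1.506500, 2.051000]
step 3: m = 1.778750, f(m) = -1.017551 < 0 → root in [1.778750, 2.051000]
step 4: m = 1.914875, f(m) = -0.153910 < 0 → root in [1.914875, 2.051000]
step 5: m = 1.982938, f(m) = 0.324050 > 0 → root in [1.914875, 1.982938]
Midpoint of [1.914875, 1.982938] = 1.948906

1.948906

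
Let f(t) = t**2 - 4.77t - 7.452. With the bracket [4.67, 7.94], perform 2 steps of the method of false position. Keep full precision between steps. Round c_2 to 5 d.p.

5.93801

f(4.670000) = -7.919000, f(7.940000) = 17.717800
step 1: c = 5.680077, f(c) = -2.282696 < 0 → new bracket [5.680077, 7.940000]
step 2: c = 5.938006, f(c) = -0.516373 < 0 → new bracket [5.938006, 7.940000]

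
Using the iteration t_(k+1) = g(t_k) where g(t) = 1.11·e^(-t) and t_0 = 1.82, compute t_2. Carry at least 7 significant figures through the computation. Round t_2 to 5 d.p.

0.92729

t_1 = g(1.820000) = 0.179849
t_2 = g(0.179849) = 0.927290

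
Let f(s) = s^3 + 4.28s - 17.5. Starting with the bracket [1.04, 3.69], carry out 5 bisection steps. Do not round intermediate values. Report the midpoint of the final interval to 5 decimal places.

2.07516

f(1.040000) = -11.923936, f(3.690000) = 48.536609 (opposite signs)
step 1: m = 2.365000, f(m) = 5.850177 > 0 → root in [1.040000, 2.365000]
step 2: m = 1.702500, f(m) = -5.278593 < 0 → root in [1.702500, 2.365000]
step 3: m = 2.033750, f(m) = -0.383677 < 0 → root in [2.033750, 2.365000]
step 4: m = 2.199375, f(m) = 2.552253 > 0 → root in [2.033750, 2.199375]
step 5: m = 2.116563, f(m) = 1.040742 > 0 → root in [2.033750, 2.116563]
Midpoint of [2.033750, 2.116563] = 2.075156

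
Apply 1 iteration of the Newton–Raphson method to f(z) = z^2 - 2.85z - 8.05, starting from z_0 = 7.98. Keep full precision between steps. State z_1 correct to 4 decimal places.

Newton update: z ← z − f(z)/f'(z).
f'(z) = 2z - 2.85
z_0 = 7.980000: f = 32.887400, f' = 13.110000 → z_1 = 7.980000 - (32.887400)/(13.110000) = 5.471426

5.4714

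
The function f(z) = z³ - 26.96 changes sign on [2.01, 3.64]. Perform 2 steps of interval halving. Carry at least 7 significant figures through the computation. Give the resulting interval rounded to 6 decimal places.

f(2.010000) = -18.839399, f(3.640000) = 21.268544 (opposite signs)
step 1: m = 2.825000, f(m) = -4.414734 < 0 → root in [2.825000, 3.640000]
step 2: m = 3.232500, f(m) = 6.816574 > 0 → root in [2.825000, 3.232500]

[2.825000, 3.232500]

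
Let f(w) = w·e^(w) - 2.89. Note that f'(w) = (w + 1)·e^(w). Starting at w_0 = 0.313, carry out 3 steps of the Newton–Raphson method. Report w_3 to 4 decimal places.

Newton update: w ← w − f(w)/f'(w).
w_0 = 0.313000: f = -2.461966, f' = 1.795556 → w_1 = 0.313000 - (-2.461966)/(1.795556) = 1.684144
w_1 = 1.684144: f = 6.183895, f' = 14.461733 → w_2 = 1.684144 - (6.183895)/(14.461733) = 1.256540
w_2 = 1.256540: f = 1.524533, f' = 7.927778 → w_3 = 1.256540 - (1.524533)/(7.927778) = 1.064237

1.0642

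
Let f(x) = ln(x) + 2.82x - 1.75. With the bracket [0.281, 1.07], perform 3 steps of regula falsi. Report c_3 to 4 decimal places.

0.7324

f(0.281000) = -2.226981, f(1.070000) = 1.335059
step 1: c = 0.774281, f(c) = 0.177654 > 0 → new bracket [0.281000, 0.774281]
step 2: c = 0.737838, f(c) = 0.026672 > 0 → new bracket [0.281000, 0.737838]
step 3: c = 0.732431, f(c) = 0.004070 > 0 → new bracket [0.281000, 0.732431]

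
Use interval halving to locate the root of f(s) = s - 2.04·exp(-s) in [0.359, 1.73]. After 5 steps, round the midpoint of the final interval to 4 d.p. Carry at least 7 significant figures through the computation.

0.8517

f(0.359000) = -1.065684, f(1.730000) = 1.368340 (opposite signs)
step 1: m = 1.044500, f(m) = 0.326690 > 0 → root in [0.359000, 1.044500]
step 2: m = 0.701750, f(m) = -0.309513 < 0 → root in [0.701750, 1.044500]
step 3: m = 0.873125, f(m) = 0.021130 > 0 → root in [0.701750, 0.873125]
step 4: m = 0.787438, f(m) = -0.140781 < 0 → root in [0.787438, 0.873125]
step 5: m = 0.830281, f(m) = -0.059009 < 0 → root in [0.830281, 0.873125]
Midpoint of [0.830281, 0.873125] = 0.851703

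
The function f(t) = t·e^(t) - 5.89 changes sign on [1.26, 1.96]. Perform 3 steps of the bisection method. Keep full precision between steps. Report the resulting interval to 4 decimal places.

[1.3475, 1.4350]

f(1.260000) = -1.447969, f(1.960000) = 8.024681 (opposite signs)
step 1: m = 1.610000, f(m) = 2.164526 > 0 → root in [1.260000, 1.610000]
step 2: m = 1.435000, f(m) = 0.136491 > 0 → root in [1.260000, 1.435000]
step 3: m = 1.347500, f(m) = -0.705098 < 0 → root in [1.347500, 1.435000]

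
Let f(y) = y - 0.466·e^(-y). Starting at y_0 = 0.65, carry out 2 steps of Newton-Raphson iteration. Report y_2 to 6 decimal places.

f'(y) = 1 + 0.466·e^(-y)
y_0 = 0.650000: f = 0.406727, f' = 1.243273 → y_1 = 0.650000 - (0.406727)/(1.243273) = 0.322858
y_1 = 0.322858: f = -0.014561, f' = 1.337420 → y_2 = 0.322858 - (-0.014561)/(1.337420) = 0.333746

0.333746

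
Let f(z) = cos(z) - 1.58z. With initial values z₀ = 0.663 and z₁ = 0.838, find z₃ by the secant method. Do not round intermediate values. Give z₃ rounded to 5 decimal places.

f(z_0) = -0.259391, f(z_1) = -0.655089
z_2 = 0.838000 - (-0.655089)·(0.838000 - 0.663000)/(-0.655089 - (-0.259391)) = 0.548283; f(z_2) = -0.012866
z_3 = 0.548283 - (-0.012866)·(0.548283 - 0.838000)/(-0.012866 - (-0.655089)) = 0.542479; f(z_3) = -0.000685

0.54248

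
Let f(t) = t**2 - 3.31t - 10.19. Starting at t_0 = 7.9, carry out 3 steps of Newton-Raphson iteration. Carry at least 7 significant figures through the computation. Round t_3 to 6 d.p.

5.250894

Newton update: t ← t − f(t)/f'(t).
f'(t) = 2t - 3.31
t_0 = 7.900000: f = 26.071000, f' = 12.490000 → t_1 = 7.900000 - (26.071000)/(12.490000) = 5.812650
t_1 = 5.812650: f = 4.357030, f' = 8.315300 → t_2 = 5.812650 - (4.357030)/(8.315300) = 5.288673
t_2 = 5.288673: f = 0.274552, f' = 7.267345 → t_3 = 5.288673 - (0.274552)/(7.267345) = 5.250894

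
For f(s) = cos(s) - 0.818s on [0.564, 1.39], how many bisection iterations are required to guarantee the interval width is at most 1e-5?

Initial width b − a = 1.39 − 0.564 = 0.826000.
After n steps the width is (b−a)/2^n; need (b−a)/2^n ≤ 1e-5.
So n ≥ log₂(0.826000/1e-5) = log₂(82600.0000) ≈ 16.3339.
Hence n = 17.

17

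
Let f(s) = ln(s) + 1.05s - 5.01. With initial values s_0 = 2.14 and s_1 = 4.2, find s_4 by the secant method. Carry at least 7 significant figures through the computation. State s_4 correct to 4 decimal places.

3.5617

f(s_0) = -2.002194, f(s_1) = 0.835085
s_2 = 4.200000 - (0.835085)·(4.200000 - 2.140000)/(0.835085 - (-2.002194)) = 3.593689; f(s_2) = 0.042552
s_3 = 3.593689 - (0.042552)·(3.593689 - 4.200000)/(0.042552 - (0.835085)) = 3.561135; f(s_3) = -0.000729
s_4 = 3.561135 - (-0.000729)·(3.561135 - 3.593689)/(-0.000729 - (0.042552)) = 3.561683; f(s_4) = 0.000001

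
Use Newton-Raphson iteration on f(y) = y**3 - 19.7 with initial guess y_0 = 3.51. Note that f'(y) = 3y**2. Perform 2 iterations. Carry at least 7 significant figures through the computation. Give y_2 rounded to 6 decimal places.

2.710895

y_0 = 3.510000: f = 23.543551, f' = 36.960300 → y_1 = 3.510000 - (23.543551)/(36.960300) = 2.873004
y_1 = 2.873004: f = 4.014220, f' = 24.762462 → y_2 = 2.873004 - (4.014220)/(24.762462) = 2.710895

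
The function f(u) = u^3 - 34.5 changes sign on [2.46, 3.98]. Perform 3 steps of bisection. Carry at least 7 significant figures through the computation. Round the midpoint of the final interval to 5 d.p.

3.31500

f(2.460000) = -19.613064, f(3.980000) = 28.544792 (opposite signs)
step 1: m = 3.220000, f(m) = -1.113752 < 0 → root in [3.220000, 3.980000]
step 2: m = 3.600000, f(m) = 12.156000 > 0 → root in [3.220000, 3.600000]
step 3: m = 3.410000, f(m) = 5.151821 > 0 → root in [3.220000, 3.410000]
Midpoint of [3.220000, 3.410000] = 3.315000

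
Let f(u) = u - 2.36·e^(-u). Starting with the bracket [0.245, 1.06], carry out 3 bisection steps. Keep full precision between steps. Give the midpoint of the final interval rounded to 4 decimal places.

0.9072

f(0.245000) = -1.602183, f(1.060000) = 0.242364 (opposite signs)
step 1: m = 0.652500, f(m) = -0.576452 < 0 → root in [0.652500, 1.060000]
step 2: m = 0.856250, f(m) = -0.146165 < 0 → root in [0.856250, 1.060000]
step 3: m = 0.958125, f(m) = 0.052802 > 0 → root in [0.856250, 0.958125]
Midpoint of [0.856250, 0.958125] = 0.907188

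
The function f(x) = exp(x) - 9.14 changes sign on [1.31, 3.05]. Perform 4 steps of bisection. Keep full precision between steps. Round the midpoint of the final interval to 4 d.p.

2.2344

f(1.310000) = -5.433826, f(3.050000) = 11.975344 (opposite signs)
step 1: m = 2.180000, f(m) = -0.293694 < 0 → root in [2.180000, 3.050000]
step 2: m = 2.615000, f(m) = 4.527216 > 0 → root in [2.180000, 2.615000]
step 3: m = 2.397500, f(m) = 1.855653 > 0 → root in [2.180000, 2.397500]
step 4: m = 2.288750, f(m) = 0.722602 > 0 → root in [2.180000, 2.288750]
Midpoint of [2.180000, 2.288750] = 2.234375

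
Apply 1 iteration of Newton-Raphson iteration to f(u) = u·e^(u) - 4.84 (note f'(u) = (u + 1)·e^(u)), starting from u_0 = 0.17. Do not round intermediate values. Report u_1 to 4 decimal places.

u_0 = 0.170000: f = -4.638498, f' = 1.386807 → u_1 = 0.170000 - (-4.638498)/(1.386807) = 3.514733

3.5147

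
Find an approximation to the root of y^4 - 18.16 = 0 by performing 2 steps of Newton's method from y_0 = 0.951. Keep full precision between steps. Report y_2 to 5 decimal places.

4.51495

f'(y) = 4y^3
y_0 = 0.951000: f = -17.342059, f' = 3.440341 → y_1 = 0.951000 - (-17.342059)/(3.440341) = 5.991796
y_1 = 5.991796: f = 1270.766180, f' = 860.460671 → y_2 = 5.991796 - (1270.766180)/(860.460671) = 4.514952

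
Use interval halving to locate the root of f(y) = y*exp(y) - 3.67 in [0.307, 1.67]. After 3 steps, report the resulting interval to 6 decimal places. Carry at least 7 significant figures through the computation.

[0.988500, 1.158875]

f(0.307000) = -3.252682, f(1.670000) = 5.201320 (opposite signs)
step 1: m = 0.988500, f(m) = -1.013702 < 0 → root in [0.988500, 1.670000]
step 2: m = 1.329250, f(m) = 1.352184 > 0 → root in [0.988500, 1.329250]
step 3: m = 1.158875, f(m) = 0.022577 > 0 → root in [0.988500, 1.158875]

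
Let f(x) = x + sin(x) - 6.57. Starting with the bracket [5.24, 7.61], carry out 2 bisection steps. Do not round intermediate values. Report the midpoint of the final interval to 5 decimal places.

6.72125

f(5.240000) = -2.194012, f(7.610000) = 2.010384 (opposite signs)
step 1: m = 6.425000, f(m) = -0.003660 < 0 → root in [6.425000, 7.610000]
step 2: m = 7.017500, f(m) = 1.117579 > 0 → root in [6.425000, 7.017500]
Midpoint of [6.425000, 7.017500] = 6.721250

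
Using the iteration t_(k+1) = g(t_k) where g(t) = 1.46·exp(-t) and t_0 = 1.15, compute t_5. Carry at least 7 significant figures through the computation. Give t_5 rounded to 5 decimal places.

0.64577

t_1 = g(1.150000) = 0.462290
t_2 = g(0.462290) = 0.919566
t_3 = g(0.919566) = 0.582090
t_4 = g(0.582090) = 0.815745
t_5 = g(0.815745) = 0.645772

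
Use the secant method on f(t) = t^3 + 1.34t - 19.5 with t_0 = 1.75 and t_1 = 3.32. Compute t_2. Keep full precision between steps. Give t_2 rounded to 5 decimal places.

2.30548

f(t_0) = -11.795625, f(t_1) = 21.543168
t_2 = 3.320000 - (21.543168)·(3.320000 - 1.750000)/(21.543168 - (-11.795625)) = 2.305483; f(t_2) = -4.156431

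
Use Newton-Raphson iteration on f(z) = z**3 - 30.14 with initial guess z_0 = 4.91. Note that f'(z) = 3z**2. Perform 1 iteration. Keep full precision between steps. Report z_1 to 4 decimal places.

3.6901

Newton update: z ← z − f(z)/f'(z).
z_0 = 4.910000: f = 88.230771, f' = 72.324300 → z_1 = 4.910000 - (88.230771)/(72.324300) = 3.690067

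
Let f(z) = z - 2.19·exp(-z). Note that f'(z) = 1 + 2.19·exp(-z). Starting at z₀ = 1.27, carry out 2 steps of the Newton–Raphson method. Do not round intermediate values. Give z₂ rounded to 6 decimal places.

z_0 = 1.270000: f = 0.654979, f' = 1.615021 → z_1 = 1.270000 - (0.654979)/(1.615021) = 0.864446
z_1 = 0.864446: f = -0.058168, f' = 1.922614 → z_2 = 0.864446 - (-0.058168)/(1.922614) = 0.894701

0.894701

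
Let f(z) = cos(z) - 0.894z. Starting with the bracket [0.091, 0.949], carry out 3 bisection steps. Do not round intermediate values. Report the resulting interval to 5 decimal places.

f(0.091000) = 0.914508, f(0.949000) = -0.265910 (opposite signs)
step 1: m = 0.520000, f(m) = 0.402939 > 0 → root in [0.520000, 0.949000]
step 2: m = 0.734500, f(m) = 0.085523 > 0 → root in [0.734500, 0.949000]
step 3: m = 0.841750, f(m) = -0.086366 < 0 → root in [0.734500, 0.841750]

[0.73450, 0.84175]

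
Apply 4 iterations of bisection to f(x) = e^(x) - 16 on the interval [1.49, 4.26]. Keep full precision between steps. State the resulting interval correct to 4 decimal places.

f(1.490000) = -11.562904, f(4.260000) = 54.809983 (opposite signs)
step 1: m = 2.875000, f(m) = 1.725424 > 0 → root in [1.490000, 2.875000]
step 2: m = 2.182500, f(m) = -7.131550 < 0 → root in [2.182500, 2.875000]
step 3: m = 2.528750, f(m) = -3.462176 < 0 → root in [2.528750, 2.875000]
step 4: m = 2.701875, f(m) = -1.092343 < 0 → root in [2.701875, 2.875000]

[2.7019, 2.8750]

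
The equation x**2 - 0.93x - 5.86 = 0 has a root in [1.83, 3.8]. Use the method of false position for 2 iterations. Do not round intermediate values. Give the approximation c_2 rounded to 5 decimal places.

2.89835

f(1.830000) = -4.213000, f(3.800000) = 5.046000
step 1: c = 2.726383, f(c) = -0.962372 < 0 → new bracket [2.726383, 3.800000]
step 2: c = 2.898346, f(c) = -0.155051 < 0 → new bracket [2.898346, 3.800000]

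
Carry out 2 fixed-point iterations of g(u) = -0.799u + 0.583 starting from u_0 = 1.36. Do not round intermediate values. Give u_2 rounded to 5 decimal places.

u_1 = g(1.360000) = -0.503640
u_2 = g(-0.503640) = 0.985408

0.98541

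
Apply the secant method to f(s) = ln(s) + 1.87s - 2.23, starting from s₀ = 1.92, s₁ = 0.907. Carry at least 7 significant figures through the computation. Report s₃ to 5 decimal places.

f(s_0) = 2.012725, f(s_1) = -0.631523
s_2 = 0.907000 - (-0.631523)·(0.907000 - 1.920000)/(-0.631523 - (2.012725)) = 1.148934; f(s_2) = 0.057340
s_3 = 1.148934 - (0.057340)·(1.148934 - 0.907000)/(0.057340 - (-0.631523)) = 1.128795; f(s_3) = 0.001998

1.12880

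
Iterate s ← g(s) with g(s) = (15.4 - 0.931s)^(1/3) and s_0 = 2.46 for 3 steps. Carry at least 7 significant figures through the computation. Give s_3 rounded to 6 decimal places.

2.363300

s_1 = g(2.460000) = 2.357932
s_2 = g(2.357932) = 2.363616
s_3 = g(2.363616) = 2.363300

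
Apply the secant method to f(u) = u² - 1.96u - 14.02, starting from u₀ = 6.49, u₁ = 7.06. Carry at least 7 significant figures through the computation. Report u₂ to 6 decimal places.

5.163020

f(u_0) = 15.379700, f(u_1) = 21.986000
u_2 = 7.060000 - (21.986000)·(7.060000 - 6.490000)/(21.986000 - (15.379700)) = 5.163020; f(u_2) = 2.517255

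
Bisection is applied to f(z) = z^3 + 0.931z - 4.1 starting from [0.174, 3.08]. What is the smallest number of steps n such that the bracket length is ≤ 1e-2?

Initial width b − a = 3.08 − 0.174 = 2.906000.
After n steps the width is (b−a)/2^n; need (b−a)/2^n ≤ 1e-2.
So n ≥ log₂(2.906000/1e-2) = log₂(290.6000) ≈ 8.1829.
Hence n = 9.

9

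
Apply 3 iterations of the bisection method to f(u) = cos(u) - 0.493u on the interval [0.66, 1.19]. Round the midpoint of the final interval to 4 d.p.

1.0244

f(0.660000) = 0.464612, f(1.190000) = -0.215010 (opposite signs)
step 1: m = 0.925000, f(m) = 0.145810 > 0 → root in [0.925000, 1.190000]
step 2: m = 1.057500, f(m) = -0.030296 < 0 → root in [0.925000, 1.057500]
step 3: m = 0.991250, f(m) = 0.058958 > 0 → root in [0.991250, 1.057500]
Midpoint of [0.991250, 1.057500] = 1.024375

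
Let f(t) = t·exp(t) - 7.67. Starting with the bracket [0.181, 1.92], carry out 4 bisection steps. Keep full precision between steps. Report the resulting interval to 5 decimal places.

[1.48525, 1.59394]

f(0.181000) = -7.453087, f(1.920000) = 5.426240 (opposite signs)
step 1: m = 1.050500, f(m) = -4.666536 < 0 → root in [1.050500, 1.920000]
step 2: m = 1.485250, f(m) = -1.111033 < 0 → root in [1.485250, 1.920000]
step 3: m = 1.702625, f(m) = 1.674577 > 0 → root in [1.485250, 1.702625]
step 4: m = 1.593938, f(m) = 0.177107 > 0 → root in [1.485250, 1.593938]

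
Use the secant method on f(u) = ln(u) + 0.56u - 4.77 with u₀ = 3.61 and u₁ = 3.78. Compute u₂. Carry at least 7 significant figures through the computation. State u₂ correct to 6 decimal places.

5.373237

f(u_0) = -1.464692, f(u_1) = -1.323476
u_2 = 3.780000 - (-1.323476)·(3.780000 - 3.610000)/(-1.323476 - (-1.464692)) = 5.373237; f(u_2) = -0.079557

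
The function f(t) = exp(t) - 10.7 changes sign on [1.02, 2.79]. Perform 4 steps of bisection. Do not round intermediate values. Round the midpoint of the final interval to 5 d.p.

f(1.020000) = -7.926805, f(2.790000) = 5.581020 (opposite signs)
step 1: m = 1.905000, f(m) = -3.980592 < 0 → root in [1.905000, 2.790000]
step 2: m = 2.347500, f(m) = -0.240611 < 0 → root in [2.347500, 2.790000]
step 3: m = 2.568750, f(m) = 2.349502 > 0 → root in [2.347500, 2.568750]
step 4: m = 2.458125, f(m) = 0.982886 > 0 → root in [2.347500, 2.458125]
Midpoint of [2.347500, 2.458125] = 2.402813

2.40281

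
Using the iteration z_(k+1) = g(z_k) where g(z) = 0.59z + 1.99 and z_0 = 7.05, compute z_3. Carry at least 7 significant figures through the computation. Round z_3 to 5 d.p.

5.30474

z_1 = g(7.050000) = 6.149500
z_2 = g(6.149500) = 5.618205
z_3 = g(5.618205) = 5.304741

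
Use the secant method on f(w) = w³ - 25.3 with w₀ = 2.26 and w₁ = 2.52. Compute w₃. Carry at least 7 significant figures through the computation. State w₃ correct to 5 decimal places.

2.91659

f(w_0) = -13.756824, f(w_1) = -9.296992
w_2 = 2.520000 - (-9.296992)·(2.520000 - 2.260000)/(-9.296992 - (-13.756824)) = 3.061998; f(w_2) = 3.408765
w_3 = 3.061998 - (3.408765)·(3.061998 - 2.520000)/(3.408765 - (-9.296992)) = 2.916588; f(w_3) = -0.490094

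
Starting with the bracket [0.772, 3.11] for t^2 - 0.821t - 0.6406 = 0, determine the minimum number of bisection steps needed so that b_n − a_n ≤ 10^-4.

Initial width b − a = 3.11 − 0.772 = 2.338000.
After n steps the width is (b−a)/2^n; need (b−a)/2^n ≤ 10^-4.
So n ≥ log₂(2.338000/10^-4) = log₂(23380.0000) ≈ 14.5130.
Hence n = 15.

15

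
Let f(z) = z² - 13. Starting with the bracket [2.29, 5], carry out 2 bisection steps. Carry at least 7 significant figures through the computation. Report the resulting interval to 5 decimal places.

[2.96750, 3.64500]

f(2.290000) = -7.755900, f(5.000000) = 12.000000 (opposite signs)
step 1: m = 3.645000, f(m) = 0.286025 > 0 → root in [2.290000, 3.645000]
step 2: m = 2.967500, f(m) = -4.193944 < 0 → root in [2.967500, 3.645000]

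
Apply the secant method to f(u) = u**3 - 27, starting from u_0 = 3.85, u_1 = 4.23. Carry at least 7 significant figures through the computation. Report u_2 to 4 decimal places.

f(u_0) = 30.066625, f(u_1) = 48.686967
u_2 = 4.230000 - (48.686967)·(4.230000 - 3.850000)/(48.686967 - (30.066625)) = 3.236407; f(u_2) = 6.899186

3.2364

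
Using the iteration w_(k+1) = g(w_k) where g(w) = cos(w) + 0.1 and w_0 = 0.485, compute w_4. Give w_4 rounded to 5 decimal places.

0.72616

w_1 = g(0.485000) = 0.984675
w_2 = g(0.984675) = 0.653134
w_3 = g(0.653134) = 0.894183
w_4 = g(0.894183) = 0.726156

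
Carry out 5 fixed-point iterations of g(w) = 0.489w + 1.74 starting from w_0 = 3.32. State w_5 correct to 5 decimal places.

w_1 = g(3.320000) = 3.363480
w_2 = g(3.363480) = 3.384742
w_3 = g(3.384742) = 3.395139
w_4 = g(3.395139) = 3.400223
w_5 = g(3.400223) = 3.402709

3.40271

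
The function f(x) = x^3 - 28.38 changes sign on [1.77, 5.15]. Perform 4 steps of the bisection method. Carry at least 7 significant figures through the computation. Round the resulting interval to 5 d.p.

[3.03750, 3.24875]

f(1.770000) = -22.834767, f(5.150000) = 108.210875 (opposite signs)
step 1: m = 3.460000, f(m) = 13.041736 > 0 → root in [1.770000, 3.460000]
step 2: m = 2.615000, f(m) = -10.498042 < 0 → root in [2.615000, 3.460000]
step 3: m = 3.037500, f(m) = -0.354791 < 0 → root in [3.037500, 3.460000]
step 4: m = 3.248750, f(m) = 5.908531 > 0 → root in [3.037500, 3.248750]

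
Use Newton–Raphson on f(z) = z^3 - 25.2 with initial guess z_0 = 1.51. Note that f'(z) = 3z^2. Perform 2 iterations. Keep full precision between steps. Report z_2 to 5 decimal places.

Newton update: z ← z − f(z)/f'(z).
z_0 = 1.510000: f = -21.757049, f' = 6.840300 → z_1 = 1.510000 - (-21.757049)/(6.840300) = 4.690716
z_1 = 4.690716: f = 78.008938, f' = 66.008439 → z_2 = 4.690716 - (78.008938)/(66.008439) = 3.508913

3.50891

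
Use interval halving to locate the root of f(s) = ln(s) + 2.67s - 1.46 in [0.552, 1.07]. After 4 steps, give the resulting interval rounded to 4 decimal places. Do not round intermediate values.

f(0.552000) = -0.580367, f(1.070000) = 1.464559 (opposite signs)
step 1: m = 0.811000, f(m) = 0.495883 > 0 → root in [0.552000, 0.811000]
step 2: m = 0.681500, f(m) = -0.023854 < 0 → root in [0.681500, 0.811000]
step 3: m = 0.746250, f(m) = 0.239793 > 0 → root in [0.681500, 0.746250]
step 4: m = 0.713875, f(m) = 0.108999 > 0 → root in [0.681500, 0.713875]

[0.6815, 0.7139]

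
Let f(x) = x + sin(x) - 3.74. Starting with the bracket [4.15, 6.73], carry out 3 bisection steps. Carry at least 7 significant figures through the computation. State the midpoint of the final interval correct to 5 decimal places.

f(4.150000) = -0.435984, f(6.730000) = 3.422095 (opposite signs)
step 1: m = 5.440000, f(m) = 0.953235 > 0 → root in [4.150000, 5.440000]
step 2: m = 4.795000, f(m) = 0.058410 > 0 → root in [4.150000, 4.795000]
step 3: m = 4.472500, f(m) = -0.238864 < 0 → root in [4.472500, 4.795000]
Midpoint of [4.472500, 4.795000] = 4.633750

4.63375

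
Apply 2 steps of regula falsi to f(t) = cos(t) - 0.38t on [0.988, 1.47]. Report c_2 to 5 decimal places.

1.12759

False-position update: c = (a·f(b) − b·f(a))/(f(b) − f(a)); replace the endpoint whose sign matches f(c).
f(0.988000) = 0.174921, f(1.470000) = -0.457974
step 1: c = 1.121216, f(c) = 0.008525 > 0 → new bracket [1.121216, 1.470000]
step 2: c = 1.127590, f(c) = 0.000354 > 0 → new bracket [1.127590, 1.470000]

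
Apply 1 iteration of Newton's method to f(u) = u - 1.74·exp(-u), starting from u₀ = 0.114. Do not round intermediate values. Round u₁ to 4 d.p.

f'(u) = 1 + 1.74·exp(-u)
u_0 = 0.114000: f = -1.438529, f' = 2.552529 → u_1 = 0.114000 - (-1.438529)/(2.552529) = 0.677570

0.6776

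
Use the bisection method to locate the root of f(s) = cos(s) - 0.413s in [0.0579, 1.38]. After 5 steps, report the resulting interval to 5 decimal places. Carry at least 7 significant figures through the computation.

f(0.057900) = 0.974412, f(1.380000) = -0.380299 (opposite signs)
step 1: m = 0.718950, f(m) = 0.455571 > 0 → root in [0.718950, 1.380000]
step 2: m = 1.049475, f(m) = 0.064593 > 0 → root in [1.049475, 1.380000]
step 3: m = 1.214738, f(m) = -0.153104 < 0 → root in [1.049475, 1.214738]
step 4: m = 1.132106, f(m) = -0.042806 < 0 → root in [1.049475, 1.132106]
step 5: m = 1.090791, f(m) = 0.011288 > 0 → root in [1.090791, 1.132106]

[1.09079, 1.13211]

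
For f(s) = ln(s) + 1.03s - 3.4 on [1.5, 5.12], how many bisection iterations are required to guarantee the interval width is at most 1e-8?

Initial width b − a = 5.12 − 1.5 = 3.620000.
After n steps the width is (b−a)/2^n; need (b−a)/2^n ≤ 1e-8.
So n ≥ log₂(3.620000/1e-8) = log₂(362000000.0000) ≈ 28.4314.
Hence n = 29.

29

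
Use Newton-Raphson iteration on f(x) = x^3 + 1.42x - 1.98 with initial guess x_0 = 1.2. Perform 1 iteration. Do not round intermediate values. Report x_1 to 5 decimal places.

f'(x) = 3x^2 + 1.42
x_0 = 1.200000: f = 1.452000, f' = 5.740000 → x_1 = 1.200000 - (1.452000)/(5.740000) = 0.947038

0.94704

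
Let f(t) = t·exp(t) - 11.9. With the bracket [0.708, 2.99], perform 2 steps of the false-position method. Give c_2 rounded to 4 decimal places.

1.4023

False-position update: c = (a·f(b) − b·f(a))/(f(b) − f(a)); replace the endpoint whose sign matches f(c).
f(0.708000) = -10.462811, f(2.990000) = 47.558191
step 1: c = 1.119509, f(c) = -8.470556 < 0 → new bracket [1.119509, 2.990000]
step 2: c = 1.402294, f(c) = -6.200360 < 0 → new bracket [1.402294, 2.990000]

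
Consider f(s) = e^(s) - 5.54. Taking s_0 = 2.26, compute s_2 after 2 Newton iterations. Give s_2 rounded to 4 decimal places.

Newton update: s ← s − f(s)/f'(s).
f'(s) = e^(s)
s_0 = 2.260000: f = 4.043089, f' = 9.583089 → s_1 = 2.260000 - (4.043089)/(9.583089) = 1.838102
s_1 = 1.838102: f = 0.744597, f' = 6.284597 → s_2 = 1.838102 - (0.744597)/(6.284597) = 1.719622

1.7196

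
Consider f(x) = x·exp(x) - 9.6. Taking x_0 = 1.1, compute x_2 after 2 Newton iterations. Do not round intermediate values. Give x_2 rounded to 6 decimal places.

1.800969

Newton update: x ← x − f(x)/f'(x).
f'(x) = (x + 1)·exp(x)
x_0 = 1.100000: f = -6.295417, f' = 6.308749 → x_1 = 1.100000 - (-6.295417)/(6.308749) = 2.097887
x_1 = 2.097887: f = 7.495537, f' = 25.244469 → x_2 = 2.097887 - (7.495537)/(25.244469) = 1.800969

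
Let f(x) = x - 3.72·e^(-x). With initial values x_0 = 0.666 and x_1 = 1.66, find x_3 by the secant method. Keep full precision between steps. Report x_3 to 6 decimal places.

1.154371

f(x_0) = -1.245185, f(x_1) = 0.952683
x_2 = 1.660000 - (0.952683)·(1.660000 - 0.666000)/(0.952683 - (-1.245185)) = 1.229143; f(x_2) = 0.140882
x_3 = 1.229143 - (0.140882)·(1.229143 - 1.660000)/(0.140882 - (0.952683)) = 1.154371; f(x_3) = -0.018381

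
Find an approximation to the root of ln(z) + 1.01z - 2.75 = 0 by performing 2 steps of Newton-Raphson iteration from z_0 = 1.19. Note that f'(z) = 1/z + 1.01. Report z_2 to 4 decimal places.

2.0237

Newton update: z ← z − f(z)/f'(z).
z_0 = 1.190000: f = -1.374147, f' = 1.850336 → z_1 = 1.190000 - (-1.374147)/(1.850336) = 1.932647
z_1 = 1.932647: f = -0.139136, f' = 1.527425 → z_2 = 1.932647 - (-0.139136)/(1.527425) = 2.023739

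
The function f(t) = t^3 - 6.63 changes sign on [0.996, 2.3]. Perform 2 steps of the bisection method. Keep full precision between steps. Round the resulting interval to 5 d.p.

f(0.996000) = -5.641952, f(2.300000) = 5.537000 (opposite signs)
step 1: m = 1.648000, f(m) = -2.154190 < 0 → root in [1.648000, 2.300000]
step 2: m = 1.974000, f(m) = 1.062038 > 0 → root in [1.648000, 1.974000]

[1.64800, 1.97400]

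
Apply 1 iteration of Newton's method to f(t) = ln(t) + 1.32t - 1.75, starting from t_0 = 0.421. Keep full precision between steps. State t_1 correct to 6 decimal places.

0.978304

Newton update: t ← t − f(t)/f'(t).
f'(t) = 1/t + 1.32
t_0 = 0.421000: f = -2.059402, f' = 3.695297 → t_1 = 0.421000 - (-2.059402)/(3.695297) = 0.978304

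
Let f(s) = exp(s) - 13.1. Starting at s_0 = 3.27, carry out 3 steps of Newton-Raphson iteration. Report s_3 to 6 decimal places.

f'(s) = exp(s)
s_0 = 3.270000: f = 13.211339, f' = 26.311339 → s_1 = 3.270000 - (13.211339)/(26.311339) = 2.767884
s_1 = 2.767884: f = 2.824904, f' = 15.924904 → s_2 = 2.767884 - (2.824904)/(15.924904) = 2.590495
s_2 = 2.590495: f = 0.236373, f' = 13.336373 → s_3 = 2.590495 - (0.236373)/(13.336373) = 2.572771

2.572771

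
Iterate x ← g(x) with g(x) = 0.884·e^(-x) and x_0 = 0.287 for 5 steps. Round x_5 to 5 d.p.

x_1 = g(0.287000) = 0.663452
x_2 = g(0.663452) = 0.455322
x_3 = g(0.455322) = 0.560671
x_4 = g(0.560671) = 0.504610
x_5 = g(0.504610) = 0.533707

0.53371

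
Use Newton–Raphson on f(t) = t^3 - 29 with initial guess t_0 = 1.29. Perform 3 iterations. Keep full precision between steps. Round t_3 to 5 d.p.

3.55339

Newton update: t ← t − f(t)/f'(t).
f'(t) = 3t^2
t_0 = 1.290000: f = -26.853311, f' = 4.992300 → t_1 = 1.290000 - (-26.853311)/(4.992300) = 6.668946
t_1 = 6.668946: f = 267.600282, f' = 133.424513 → t_2 = 6.668946 - (267.600282)/(133.424513) = 4.663315
t_2 = 4.663315: f = 72.410825, f' = 65.239526 → t_3 = 4.663315 - (72.410825)/(65.239526) = 3.553393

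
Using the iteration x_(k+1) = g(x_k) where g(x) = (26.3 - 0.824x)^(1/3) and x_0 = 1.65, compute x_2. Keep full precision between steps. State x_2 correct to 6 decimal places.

2.880187

x_1 = g(1.650000) = 2.921692
x_2 = g(2.921692) = 2.880187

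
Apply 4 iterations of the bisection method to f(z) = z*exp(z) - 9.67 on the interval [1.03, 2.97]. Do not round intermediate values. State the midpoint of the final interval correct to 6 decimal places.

1.696875

f(1.030000) = -6.784902, f(2.970000) = 48.221001 (opposite signs)
step 1: m = 2.000000, f(m) = 5.108112 > 0 → root in [1.030000, 2.000000]
step 2: m = 1.515000, f(m) = -2.777627 < 0 → root in [1.515000, 2.000000]
step 3: m = 1.757500, f(m) = 0.519852 > 0 → root in [1.515000, 1.757500]
step 4: m = 1.636250, f(m) = -1.266426 < 0 → root in [1.636250, 1.757500]
Midpoint of [1.636250, 1.757500] = 1.696875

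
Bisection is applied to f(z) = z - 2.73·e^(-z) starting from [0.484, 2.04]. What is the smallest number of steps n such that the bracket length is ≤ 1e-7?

Initial width b − a = 2.04 − 0.484 = 1.556000.
After n steps the width is (b−a)/2^n; need (b−a)/2^n ≤ 1e-7.
So n ≥ log₂(1.556000/1e-7) = log₂(15560000.0000) ≈ 23.8913.
Hence n = 24.

24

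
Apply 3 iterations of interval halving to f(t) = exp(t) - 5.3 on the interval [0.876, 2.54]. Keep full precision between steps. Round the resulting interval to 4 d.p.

[1.5000, 1.7080]

f(0.876000) = -2.898725, f(2.540000) = 7.379671 (opposite signs)
step 1: m = 1.708000, f(m) = 0.217915 > 0 → root in [0.876000, 1.708000]
step 2: m = 1.292000, f(m) = -1.659941 < 0 → root in [1.292000, 1.708000]
step 3: m = 1.500000, f(m) = -0.818311 < 0 → root in [1.500000, 1.708000]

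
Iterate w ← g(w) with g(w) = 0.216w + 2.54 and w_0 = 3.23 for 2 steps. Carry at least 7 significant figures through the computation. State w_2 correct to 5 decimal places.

3.23934

w_1 = g(3.230000) = 3.237680
w_2 = g(3.237680) = 3.239339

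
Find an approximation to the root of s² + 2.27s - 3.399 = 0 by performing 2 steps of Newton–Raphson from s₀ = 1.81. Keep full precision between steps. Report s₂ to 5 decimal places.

f'(s) = 2s + 2.27
s_0 = 1.810000: f = 3.985800, f' = 5.890000 → s_1 = 1.810000 - (3.985800)/(5.890000) = 1.133294
s_1 = 1.133294: f = 0.457931, f' = 4.536587 → s_2 = 1.133294 - (0.457931)/(4.536587) = 1.032352

1.03235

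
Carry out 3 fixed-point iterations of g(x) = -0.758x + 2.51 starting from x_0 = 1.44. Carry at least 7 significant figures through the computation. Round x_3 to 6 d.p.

x_1 = g(1.440000) = 1.418480
x_2 = g(1.418480) = 1.434792
x_3 = g(1.434792) = 1.422428

1.422428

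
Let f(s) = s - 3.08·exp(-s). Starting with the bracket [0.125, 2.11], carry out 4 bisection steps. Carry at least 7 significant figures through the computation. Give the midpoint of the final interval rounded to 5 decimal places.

f(0.125000) = -2.593090, f(2.110000) = 1.736587 (opposite signs)
step 1: m = 1.117500, f(m) = 0.110043 > 0 → root in [0.125000, 1.117500]
step 2: m = 0.621250, f(m) = -1.033549 < 0 → root in [0.621250, 1.117500]
step 3: m = 0.869375, f(m) = -0.421803 < 0 → root in [0.869375, 1.117500]
step 4: m = 0.993437, f(m) = -0.147091 < 0 → root in [0.993437, 1.117500]
Midpoint of [0.993437, 1.117500] = 1.055469

1.05547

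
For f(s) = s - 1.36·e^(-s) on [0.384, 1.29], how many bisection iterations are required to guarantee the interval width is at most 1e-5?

Initial width b − a = 1.29 − 0.384 = 0.906000.
After n steps the width is (b−a)/2^n; need (b−a)/2^n ≤ 1e-5.
So n ≥ log₂(0.906000/1e-5) = log₂(90600.0000) ≈ 16.4672.
Hence n = 17.

17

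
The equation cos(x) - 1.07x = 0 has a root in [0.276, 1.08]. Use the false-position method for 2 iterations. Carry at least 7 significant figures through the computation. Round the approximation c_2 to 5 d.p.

0.70672

False-position update: c = (a·f(b) − b·f(a))/(f(b) − f(a)); replace the endpoint whose sign matches f(c).
f(0.276000) = 0.666833, f(1.080000) = -0.684272
step 1: c = 0.672811, f(c) = 0.062164 > 0 → new bracket [0.672811, 1.080000]
step 2: c = 0.706723, f(c) = 0.004301 > 0 → new bracket [0.706723, 1.080000]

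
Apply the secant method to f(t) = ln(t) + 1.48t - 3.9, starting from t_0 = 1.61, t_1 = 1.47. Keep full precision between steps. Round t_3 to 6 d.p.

2.124410

f(t_0) = -1.040966, f(t_1) = -1.339138
t_2 = 1.470000 - (-1.339138)·(1.470000 - 1.610000)/(-1.339138 - (-1.040966)) = 2.098763; f(t_2) = -0.052483
t_3 = 2.098763 - (-0.052483)·(2.098763 - 1.470000)/(-0.052483 - (-1.339138)) = 2.124410; f(t_3) = -0.002379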